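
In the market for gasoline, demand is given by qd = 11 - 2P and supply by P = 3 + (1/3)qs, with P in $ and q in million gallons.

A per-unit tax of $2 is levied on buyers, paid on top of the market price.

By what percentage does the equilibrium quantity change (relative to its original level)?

Before the shock: 11 - 2P = 3P - 9 ⇒ 20 = 5P ⇒ P = 4, q = 3.
Since buyers pay the price plus the tax, the effective demand curve becomes qd = 7 - 2P.
Clearing the new market: 7 - 2P = 3P - 9, so P = 3.2 and q = 0.6.
%Δq = (0.6 − 3) / 3 × 100 = -80%.

-80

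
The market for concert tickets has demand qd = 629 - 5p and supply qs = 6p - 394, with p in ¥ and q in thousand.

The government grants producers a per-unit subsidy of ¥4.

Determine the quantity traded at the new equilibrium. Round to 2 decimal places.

Original equilibrium: 629 - 5p = 6p - 394 gives 1023 = 11p, so p = 93 and q = 164.
Since sellers receive the price plus the subsidy, the effective supply curve becomes qs = 6p - 370.
Equate the new curves: 629 - 5p = 6p - 370, giving 999 = 11p, p = 999/11 ≈ 90.8182, q = 1924/11 ≈ 174.9091.

174.91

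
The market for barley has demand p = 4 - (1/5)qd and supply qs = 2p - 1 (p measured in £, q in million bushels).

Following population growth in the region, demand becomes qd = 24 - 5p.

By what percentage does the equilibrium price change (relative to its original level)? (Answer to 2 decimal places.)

Solve the original market: 20 - 5p = 2p - 1, hence p = 3 and q = 5.
The new curves are qd = 24 - 5p (demand) and qs = 2p - 1 (supply).
New equilibrium: 24 - 5p = 2p - 1 ⇒ 25 = 7p ⇒ p = 25/7 ≈ 3.5714, q = 43/7 ≈ 6.1429.
%Δp = (3.5714 − 3) / 3 × 100 = +19.05%.

+19.05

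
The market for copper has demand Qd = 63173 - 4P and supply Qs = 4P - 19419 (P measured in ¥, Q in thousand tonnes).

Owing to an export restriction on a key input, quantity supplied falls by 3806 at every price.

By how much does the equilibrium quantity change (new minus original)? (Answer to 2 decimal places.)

Solve the original market: 63173 - 4P = 4P - 19419, hence P = 10324 and Q = 21877.
With the change applied: demand Qd = 63173 - 4P, supply Qs = 4P - 23225.
Equate the new curves: 63173 - 4P = 4P - 23225, giving 86398 = 8P, P = 10799.75, Q = 19974.
ΔQ = 19974 − 21877 = -1903.00.

-1903.00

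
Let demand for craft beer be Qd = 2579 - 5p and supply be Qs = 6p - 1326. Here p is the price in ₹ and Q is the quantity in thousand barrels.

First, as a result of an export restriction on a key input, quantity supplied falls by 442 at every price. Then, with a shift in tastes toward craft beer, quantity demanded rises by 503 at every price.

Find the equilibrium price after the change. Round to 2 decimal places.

Initially, 2579 - 5p = 6p - 1326, so 3905 = 11p and p = 355, Q = 804.
After the shift, demand is Qd = 3082 - 5p and supply is Qs = 6p - 1768.
Equate the new curves: 3082 - 5p = 6p - 1768, giving 4850 = 11p, p = 4850/11 ≈ 440.9091, Q = 9652/11 ≈ 877.4545.

440.91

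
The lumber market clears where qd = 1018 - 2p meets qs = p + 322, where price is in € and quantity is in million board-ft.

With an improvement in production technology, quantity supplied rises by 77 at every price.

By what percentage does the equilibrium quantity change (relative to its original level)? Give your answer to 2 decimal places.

+9.27

Solve the original market: 1018 - 2p = p + 322, hence p = 232 and q = 554.
The new curves are qd = 1018 - 2p (demand) and qs = p + 399 (supply).
New equilibrium: 1018 - 2p = p + 399 ⇒ 619 = 3p ⇒ p = 619/3 ≈ 206.3333, q = 1816/3 ≈ 605.3333.
%Δq = (605.3333 − 554) / 554 × 100 = +9.27%.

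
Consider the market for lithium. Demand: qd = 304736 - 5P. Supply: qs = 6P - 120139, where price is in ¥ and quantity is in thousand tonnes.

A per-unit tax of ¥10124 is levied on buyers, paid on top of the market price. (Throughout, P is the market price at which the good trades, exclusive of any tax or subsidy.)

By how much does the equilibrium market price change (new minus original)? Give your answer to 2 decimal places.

-4601.82

Before the shock: 304736 - 5P = 6P - 120139 ⇒ 424875 = 11P ⇒ P = 38625, q = 111611.
Since buyers pay the price plus the tax, the effective demand curve becomes qd = 254116 - 5P.
Equate the new curves: 254116 - 5P = 6P - 120139, giving 374255 = 11P, P = 374255/11 ≈ 34023.1818, q = 924001/11 ≈ 84000.0909.
ΔP = 34023.1818 − 38625 = -4601.82.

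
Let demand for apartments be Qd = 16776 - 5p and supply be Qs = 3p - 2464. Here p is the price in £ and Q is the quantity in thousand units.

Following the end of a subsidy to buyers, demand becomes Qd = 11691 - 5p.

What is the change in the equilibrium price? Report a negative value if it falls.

-635.625

Before the shock: 16776 - 5p = 3p - 2464 ⇒ 19240 = 8p ⇒ p = 2405, Q = 4751.
With the change applied: demand Qd = 11691 - 5p, supply Qs = 3p - 2464.
Clearing the new market: 11691 - 5p = 3p - 2464, so p = 1769.375 and Q = 2844.125.
Δp = 1769.375 − 2405 = -635.625.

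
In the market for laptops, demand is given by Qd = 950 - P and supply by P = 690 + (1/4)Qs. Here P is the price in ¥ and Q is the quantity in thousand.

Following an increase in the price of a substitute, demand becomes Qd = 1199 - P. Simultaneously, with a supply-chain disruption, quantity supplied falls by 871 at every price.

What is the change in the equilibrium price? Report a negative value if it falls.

Before the shock: 950 - P = 4P - 2760 ⇒ 3710 = 5P ⇒ P = 742, Q = 208.
After the shift, demand is Qd = 1199 - P and supply is Qs = 4P - 3631.
Setting them equal: 1199 - P = 4P - 3631 → 4830 = 5P, so P = 966 and Q = 233.
ΔP = 966 − 742 = +224.

+224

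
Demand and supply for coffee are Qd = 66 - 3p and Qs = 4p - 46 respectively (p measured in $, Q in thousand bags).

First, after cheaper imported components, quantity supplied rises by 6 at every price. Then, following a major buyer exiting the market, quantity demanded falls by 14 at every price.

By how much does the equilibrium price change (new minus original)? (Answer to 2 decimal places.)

-2.86

Before the shock: 66 - 3p = 4p - 46 ⇒ 112 = 7p ⇒ p = 16, Q = 18.
After the shift, demand is Qd = 52 - 3p and supply is Qs = 4p - 40.
Equate the new curves: 52 - 3p = 4p - 40, giving 92 = 7p, p = 92/7 ≈ 13.1429, Q = 88/7 ≈ 12.5714.
Δp = 13.1429 − 16 = -2.86.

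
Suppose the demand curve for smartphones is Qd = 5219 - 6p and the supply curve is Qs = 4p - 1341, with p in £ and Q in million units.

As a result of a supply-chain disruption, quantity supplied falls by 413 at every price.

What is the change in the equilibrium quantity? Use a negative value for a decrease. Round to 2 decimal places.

-247.80

Solve the original market: 5219 - 6p = 4p - 1341, hence p = 656 and Q = 1283.
The shock moves the curves to Qd = 5219 - 6p and Qs = 4p - 1754.
Clearing the new market: 5219 - 6p = 4p - 1754, so p = 697.3 and Q = 1035.2.
ΔQ = 1035.2 − 1283 = -247.80.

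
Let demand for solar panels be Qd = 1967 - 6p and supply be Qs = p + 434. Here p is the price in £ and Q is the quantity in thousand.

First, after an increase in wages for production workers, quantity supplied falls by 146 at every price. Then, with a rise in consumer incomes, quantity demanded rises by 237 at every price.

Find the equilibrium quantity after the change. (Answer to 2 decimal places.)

561.71

Before the shock: 1967 - 6p = p + 434 ⇒ 1533 = 7p ⇒ p = 219, Q = 653.
With the change applied: demand Qd = 2204 - 6p, supply Qs = p + 288.
Clearing the new market: 2204 - 6p = p + 288, so p = 1916/7 ≈ 273.7143 and Q = 3932/7 ≈ 561.7143.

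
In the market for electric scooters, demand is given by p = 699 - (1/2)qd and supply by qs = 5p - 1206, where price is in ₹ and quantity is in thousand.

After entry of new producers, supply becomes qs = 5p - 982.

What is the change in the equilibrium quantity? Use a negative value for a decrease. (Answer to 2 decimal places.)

Before the shock: 1398 - 2p = 5p - 1206 ⇒ 2604 = 7p ⇒ p = 372, q = 654.
After the shift, demand is qd = 1398 - 2p and supply is qs = 5p - 982.
Clearing the new market: 1398 - 2p = 5p - 982, so p = 340 and q = 718.
Δq = 718 − 654 = +64.00.

+64.00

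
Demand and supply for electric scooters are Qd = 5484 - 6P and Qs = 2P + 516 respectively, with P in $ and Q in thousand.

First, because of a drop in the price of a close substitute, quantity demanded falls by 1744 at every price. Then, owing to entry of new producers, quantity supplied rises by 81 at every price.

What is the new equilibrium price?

392.875

Before the shock: 5484 - 6P = 2P + 516 ⇒ 4968 = 8P ⇒ P = 621, Q = 1758.
After the shift, demand is Qd = 3740 - 6P and supply is Qs = 2P + 597.
Equate the new curves: 3740 - 6P = 2P + 597, giving 3143 = 8P, P = 392.875, Q = 1382.75.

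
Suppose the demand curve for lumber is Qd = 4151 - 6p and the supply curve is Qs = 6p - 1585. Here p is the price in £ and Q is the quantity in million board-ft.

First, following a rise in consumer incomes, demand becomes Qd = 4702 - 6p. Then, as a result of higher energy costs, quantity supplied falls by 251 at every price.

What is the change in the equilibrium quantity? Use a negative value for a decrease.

Solve the original market: 4151 - 6p = 6p - 1585, hence p = 478 and Q = 1283.
The new curves are Qd = 4702 - 6p (demand) and Qs = 6p - 1836 (supply).
Setting them equal: 4702 - 6p = 6p - 1836 → 6538 = 12p, so p = 3269/6 ≈ 544.8333 and Q = 1433.
ΔQ = 1433 − 1283 = +150.

+150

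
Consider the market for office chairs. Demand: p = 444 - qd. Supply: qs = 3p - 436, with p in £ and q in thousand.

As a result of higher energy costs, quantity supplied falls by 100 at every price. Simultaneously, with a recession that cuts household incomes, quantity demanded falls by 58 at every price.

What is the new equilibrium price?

Before the shock: 444 - p = 3p - 436 ⇒ 880 = 4p ⇒ p = 220, q = 224.
The shock moves the curves to qd = 386 - p and qs = 3p - 536.
New equilibrium: 386 - p = 3p - 536 ⇒ 922 = 4p ⇒ p = 230.5, q = 155.5.

230.5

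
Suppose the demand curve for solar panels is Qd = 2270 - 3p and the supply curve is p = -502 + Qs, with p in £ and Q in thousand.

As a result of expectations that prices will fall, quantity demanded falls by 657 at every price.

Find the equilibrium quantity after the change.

Before the shock: 2270 - 3p = p + 502 ⇒ 1768 = 4p ⇒ p = 442, Q = 944.
After the shift, demand is Qd = 1613 - 3p and supply is Qs = p + 502.
Clearing the new market: 1613 - 3p = p + 502, so p = 277.75 and Q = 779.75.

779.75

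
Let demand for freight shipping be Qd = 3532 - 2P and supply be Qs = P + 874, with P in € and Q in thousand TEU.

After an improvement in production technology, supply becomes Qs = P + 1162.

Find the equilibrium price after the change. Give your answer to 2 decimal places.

790.00

Original equilibrium: 3532 - 2P = P + 874 gives 2658 = 3P, so P = 886 and Q = 1760.
With the change applied: demand Qd = 3532 - 2P, supply Qs = P + 1162.
Setting them equal: 3532 - 2P = P + 1162 → 2370 = 3P, so P = 790 and Q = 1952.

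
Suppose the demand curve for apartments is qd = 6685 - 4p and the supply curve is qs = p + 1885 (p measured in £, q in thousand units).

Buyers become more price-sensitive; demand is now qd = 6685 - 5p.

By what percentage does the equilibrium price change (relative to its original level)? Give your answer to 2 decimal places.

-16.67

Initially, 6685 - 4p = p + 1885, so 4800 = 5p and p = 960, q = 2845.
With the change applied: demand qd = 6685 - 5p, supply qs = p + 1885.
Equate the new curves: 6685 - 5p = p + 1885, giving 4800 = 6p, p = 800, q = 2685.
%Δp = (800 − 960) / 960 × 100 = -16.67%.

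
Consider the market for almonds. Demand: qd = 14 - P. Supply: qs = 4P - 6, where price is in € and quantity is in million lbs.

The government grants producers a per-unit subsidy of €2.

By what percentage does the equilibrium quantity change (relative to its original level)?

+16

Initially, 14 - P = 4P - 6, so 20 = 5P and P = 4, q = 10.
Since sellers receive the price plus the subsidy, the effective supply curve becomes qs = 4P + 2.
Setting them equal: 14 - P = 4P + 2 → 12 = 5P, so P = 2.4 and q = 11.6.
%Δq = (11.6 − 10) / 10 × 100 = +16%.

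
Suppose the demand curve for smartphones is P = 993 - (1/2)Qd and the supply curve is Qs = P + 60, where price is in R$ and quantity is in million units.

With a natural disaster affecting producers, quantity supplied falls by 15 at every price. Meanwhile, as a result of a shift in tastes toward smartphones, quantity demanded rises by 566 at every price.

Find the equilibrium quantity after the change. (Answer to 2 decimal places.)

Original equilibrium: 1986 - 2P = P + 60 gives 1926 = 3P, so P = 642 and Q = 702.
With the change applied: demand Qd = 2552 - 2P, supply Qs = P + 45.
Equate the new curves: 2552 - 2P = P + 45, giving 2507 = 3P, P = 2507/3 ≈ 835.6667, Q = 2642/3 ≈ 880.6667.

880.67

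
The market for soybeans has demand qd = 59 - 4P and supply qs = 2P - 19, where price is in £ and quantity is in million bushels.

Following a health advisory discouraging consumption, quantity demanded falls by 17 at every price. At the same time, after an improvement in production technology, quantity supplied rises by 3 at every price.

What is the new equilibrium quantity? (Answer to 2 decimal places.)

Initially, 59 - 4P = 2P - 19, so 78 = 6P and P = 13, q = 7.
With the change applied: demand qd = 42 - 4P, supply qs = 2P - 16.
Setting them equal: 42 - 4P = 2P - 16 → 58 = 6P, so P = 29/3 ≈ 9.6667 and q = 10/3 ≈ 3.3333.

3.33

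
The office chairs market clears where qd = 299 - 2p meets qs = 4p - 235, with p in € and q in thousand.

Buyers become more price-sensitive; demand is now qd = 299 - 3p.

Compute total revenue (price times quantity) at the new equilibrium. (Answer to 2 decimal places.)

5350.90

Before the shock: 299 - 2p = 4p - 235 ⇒ 534 = 6p ⇒ p = 89, q = 121.
The shock moves the curves to qd = 299 - 3p and qs = 4p - 235.
Equate the new curves: 299 - 3p = 4p - 235, giving 534 = 7p, p = 534/7 ≈ 76.2857, q = 491/7 ≈ 70.1429.
New expenditure = 76.2857 × 70.1429 = 5350.90.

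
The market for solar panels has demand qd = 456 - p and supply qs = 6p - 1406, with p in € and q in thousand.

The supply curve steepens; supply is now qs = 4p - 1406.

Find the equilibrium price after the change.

372.4

Initially, 456 - p = 6p - 1406, so 1862 = 7p and p = 266, q = 190.
The shock moves the curves to qd = 456 - p and qs = 4p - 1406.
New equilibrium: 456 - p = 4p - 1406 ⇒ 1862 = 5p ⇒ p = 372.4, q = 83.6.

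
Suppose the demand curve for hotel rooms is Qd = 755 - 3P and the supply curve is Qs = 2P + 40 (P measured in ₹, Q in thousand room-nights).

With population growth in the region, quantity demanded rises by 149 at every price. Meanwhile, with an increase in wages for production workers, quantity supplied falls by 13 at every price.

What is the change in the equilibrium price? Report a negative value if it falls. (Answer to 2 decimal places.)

+32.40

Original equilibrium: 755 - 3P = 2P + 40 gives 715 = 5P, so P = 143 and Q = 326.
The new curves are Qd = 904 - 3P (demand) and Qs = 2P + 27 (supply).
Setting them equal: 904 - 3P = 2P + 27 → 877 = 5P, so P = 175.4 and Q = 377.8.
ΔP = 175.4 − 143 = +32.40.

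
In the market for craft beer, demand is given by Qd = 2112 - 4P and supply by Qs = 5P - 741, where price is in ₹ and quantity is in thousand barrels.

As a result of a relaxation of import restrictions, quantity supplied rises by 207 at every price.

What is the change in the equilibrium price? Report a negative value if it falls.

-23

Initially, 2112 - 4P = 5P - 741, so 2853 = 9P and P = 317, Q = 844.
The new curves are Qd = 2112 - 4P (demand) and Qs = 5P - 534 (supply).
New equilibrium: 2112 - 4P = 5P - 534 ⇒ 2646 = 9P ⇒ P = 294, Q = 936.
ΔP = 294 − 317 = -23.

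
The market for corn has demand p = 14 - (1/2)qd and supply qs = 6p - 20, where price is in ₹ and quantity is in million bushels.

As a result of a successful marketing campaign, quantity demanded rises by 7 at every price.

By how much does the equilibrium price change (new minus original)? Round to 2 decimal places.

+0.88

Solve the original market: 28 - 2p = 6p - 20, hence p = 6 and q = 16.
The new curves are qd = 35 - 2p (demand) and qs = 6p - 20 (supply).
Setting them equal: 35 - 2p = 6p - 20 → 55 = 8p, so p = 6.875 and q = 21.25.
Δp = 6.875 − 6 = +0.88.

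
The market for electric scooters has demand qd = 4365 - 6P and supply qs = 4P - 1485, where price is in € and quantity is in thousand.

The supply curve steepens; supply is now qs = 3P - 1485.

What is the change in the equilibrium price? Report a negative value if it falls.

+65

Before the shock: 4365 - 6P = 4P - 1485 ⇒ 5850 = 10P ⇒ P = 585, q = 855.
The new curves are qd = 4365 - 6P (demand) and qs = 3P - 1485 (supply).
Setting them equal: 4365 - 6P = 3P - 1485 → 5850 = 9P, so P = 650 and q = 465.
ΔP = 650 − 585 = +65.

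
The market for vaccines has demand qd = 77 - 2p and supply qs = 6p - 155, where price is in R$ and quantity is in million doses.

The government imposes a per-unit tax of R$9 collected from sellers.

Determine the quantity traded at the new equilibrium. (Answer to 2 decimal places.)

5.50

Initially, 77 - 2p = 6p - 155, so 232 = 8p and p = 29, q = 19.
Since sellers keep the price net of the tax, the effective supply curve becomes qs = 6p - 209.
Setting them equal: 77 - 2p = 6p - 209 → 286 = 8p, so p = 35.75 and q = 5.5.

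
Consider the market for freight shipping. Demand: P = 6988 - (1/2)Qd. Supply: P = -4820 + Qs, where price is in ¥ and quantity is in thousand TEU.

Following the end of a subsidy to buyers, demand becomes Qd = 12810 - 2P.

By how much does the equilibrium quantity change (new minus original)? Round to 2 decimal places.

Solve the original market: 13976 - 2P = P + 4820, hence P = 3052 and Q = 7872.
With the change applied: demand Qd = 12810 - 2P, supply Qs = P + 4820.
Setting them equal: 12810 - 2P = P + 4820 → 7990 = 3P, so P = 7990/3 ≈ 2663.3333 and Q = 22450/3 ≈ 7483.3333.
ΔQ = 7483.3333 − 7872 = -388.67.

-388.67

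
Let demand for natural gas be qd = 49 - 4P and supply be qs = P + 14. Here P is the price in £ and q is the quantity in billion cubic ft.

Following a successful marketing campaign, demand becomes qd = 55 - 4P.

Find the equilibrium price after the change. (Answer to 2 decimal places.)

8.20

Solve the original market: 49 - 4P = P + 14, hence P = 7 and q = 21.
The new curves are qd = 55 - 4P (demand) and qs = P + 14 (supply).
Equate the new curves: 55 - 4P = P + 14, giving 41 = 5P, P = 8.2, q = 22.2.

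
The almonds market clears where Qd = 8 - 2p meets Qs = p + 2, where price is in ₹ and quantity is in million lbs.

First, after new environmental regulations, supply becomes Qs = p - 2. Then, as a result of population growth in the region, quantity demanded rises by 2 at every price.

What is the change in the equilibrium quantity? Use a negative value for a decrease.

-2

Original equilibrium: 8 - 2p = p + 2 gives 6 = 3p, so p = 2 and Q = 4.
The new curves are Qd = 10 - 2p (demand) and Qs = p - 2 (supply).
Clearing the new market: 10 - 2p = p - 2, so p = 4 and Q = 2.
ΔQ = 2 − 4 = -2.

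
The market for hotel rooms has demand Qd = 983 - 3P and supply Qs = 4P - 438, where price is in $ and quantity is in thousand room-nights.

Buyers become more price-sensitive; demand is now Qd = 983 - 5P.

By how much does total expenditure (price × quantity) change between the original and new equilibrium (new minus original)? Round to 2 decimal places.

Solve the original market: 983 - 3P = 4P - 438, hence P = 203 and Q = 374.
The new curves are Qd = 983 - 5P (demand) and Qs = 4P - 438 (supply).
Equate the new curves: 983 - 5P = 4P - 438, giving 1421 = 9P, P = 1421/9 ≈ 157.8889, Q = 1742/9 ≈ 193.5556.
Expenditure moves from 203×374 = 75922 to 157.8889×193.5556 = 30560.2716; change = -45361.73.

-45361.73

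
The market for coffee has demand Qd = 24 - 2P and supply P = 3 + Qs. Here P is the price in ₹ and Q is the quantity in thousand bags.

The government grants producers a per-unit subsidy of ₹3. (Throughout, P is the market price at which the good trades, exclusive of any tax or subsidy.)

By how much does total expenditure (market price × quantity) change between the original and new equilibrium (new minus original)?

Initially, 24 - 2P = P - 3, so 27 = 3P and P = 9, Q = 6.
Since sellers receive the price plus the subsidy, the effective supply curve becomes Qs = P.
New equilibrium: 24 - 2P = P ⇒ 24 = 3P ⇒ P = 8, Q = 8.
Expenditure moves from 9×6 = 54 to 8×8 = 64; change = +10.

+10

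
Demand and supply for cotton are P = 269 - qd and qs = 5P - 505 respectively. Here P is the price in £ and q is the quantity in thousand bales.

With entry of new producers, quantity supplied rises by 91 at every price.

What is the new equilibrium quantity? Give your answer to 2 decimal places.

155.17

Before the shock: 269 - P = 5P - 505 ⇒ 774 = 6P ⇒ P = 129, q = 140.
The new curves are qd = 269 - P (demand) and qs = 5P - 414 (supply).
Clearing the new market: 269 - P = 5P - 414, so P = 683/6 ≈ 113.8333 and q = 931/6 ≈ 155.1667.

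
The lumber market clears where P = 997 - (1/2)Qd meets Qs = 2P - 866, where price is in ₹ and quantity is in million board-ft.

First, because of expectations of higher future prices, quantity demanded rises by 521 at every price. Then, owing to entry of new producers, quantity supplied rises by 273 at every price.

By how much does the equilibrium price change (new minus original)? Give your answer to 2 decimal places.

+62.00

Solve the original market: 1994 - 2P = 2P - 866, hence P = 715 and Q = 564.
The shock moves the curves to Qd = 2515 - 2P and Qs = 2P - 593.
Equate the new curves: 2515 - 2P = 2P - 593, giving 3108 = 4P, P = 777, Q = 961.
ΔP = 777 − 715 = +62.00.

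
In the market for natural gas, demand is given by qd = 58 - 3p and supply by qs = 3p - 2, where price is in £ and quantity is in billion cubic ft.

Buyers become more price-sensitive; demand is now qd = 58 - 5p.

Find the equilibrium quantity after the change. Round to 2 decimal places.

20.50

Original equilibrium: 58 - 3p = 3p - 2 gives 60 = 6p, so p = 10 and q = 28.
After the shift, demand is qd = 58 - 5p and supply is qs = 3p - 2.
New equilibrium: 58 - 5p = 3p - 2 ⇒ 60 = 8p ⇒ p = 7.5, q = 20.5.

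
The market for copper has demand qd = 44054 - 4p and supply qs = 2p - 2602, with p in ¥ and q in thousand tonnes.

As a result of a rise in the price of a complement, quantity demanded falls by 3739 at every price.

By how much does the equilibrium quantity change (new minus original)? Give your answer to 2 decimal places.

Solve the original market: 44054 - 4p = 2p - 2602, hence p = 7776 and q = 12950.
With the change applied: demand qd = 40315 - 4p, supply qs = 2p - 2602.
New equilibrium: 40315 - 4p = 2p - 2602 ⇒ 42917 = 6p ⇒ p = 42917/6 ≈ 7152.8333, q = 35111/3 ≈ 11703.6667.
Δq = 11703.6667 − 12950 = -1246.33.

-1246.33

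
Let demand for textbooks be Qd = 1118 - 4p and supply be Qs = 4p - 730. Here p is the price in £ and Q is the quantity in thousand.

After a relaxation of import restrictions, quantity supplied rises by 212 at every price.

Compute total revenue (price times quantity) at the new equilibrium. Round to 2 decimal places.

61350.00

Original equilibrium: 1118 - 4p = 4p - 730 gives 1848 = 8p, so p = 231 and Q = 194.
With the change applied: demand Qd = 1118 - 4p, supply Qs = 4p - 518.
Clearing the new market: 1118 - 4p = 4p - 518, so p = 204.5 and Q = 300.
New expenditure = 204.5 × 300 = 61350.00.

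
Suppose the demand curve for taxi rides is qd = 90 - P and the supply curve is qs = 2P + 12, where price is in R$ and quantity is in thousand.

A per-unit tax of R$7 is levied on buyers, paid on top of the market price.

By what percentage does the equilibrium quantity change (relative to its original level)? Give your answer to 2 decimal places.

-7.29

Original equilibrium: 90 - P = 2P + 12 gives 78 = 3P, so P = 26 and q = 64.
Since buyers pay the price plus the tax, the effective demand curve becomes qd = 83 - P.
Equate the new curves: 83 - P = 2P + 12, giving 71 = 3P, P = 71/3 ≈ 23.6667, q = 178/3 ≈ 59.3333.
%Δq = (59.3333 − 64) / 64 × 100 = -7.29%.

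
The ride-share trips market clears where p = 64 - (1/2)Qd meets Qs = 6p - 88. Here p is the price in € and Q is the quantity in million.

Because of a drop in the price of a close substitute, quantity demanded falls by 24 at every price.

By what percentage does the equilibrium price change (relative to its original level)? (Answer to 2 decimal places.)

Solve the original market: 128 - 2p = 6p - 88, hence p = 27 and Q = 74.
The new curves are Qd = 104 - 2p (demand) and Qs = 6p - 88 (supply).
Equate the new curves: 104 - 2p = 6p - 88, giving 192 = 8p, p = 24, Q = 56.
%Δp = (24 − 27) / 27 × 100 = -11.11%.

-11.11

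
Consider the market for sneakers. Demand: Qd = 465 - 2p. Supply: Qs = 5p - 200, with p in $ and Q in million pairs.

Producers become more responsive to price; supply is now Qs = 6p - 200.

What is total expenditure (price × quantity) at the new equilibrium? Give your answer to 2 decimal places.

Initially, 465 - 2p = 5p - 200, so 665 = 7p and p = 95, Q = 275.
With the change applied: demand Qd = 465 - 2p, supply Qs = 6p - 200.
Clearing the new market: 465 - 2p = 6p - 200, so p = 83.125 and Q = 298.75.
New expenditure = 83.125 × 298.75 = 24833.59.

24833.59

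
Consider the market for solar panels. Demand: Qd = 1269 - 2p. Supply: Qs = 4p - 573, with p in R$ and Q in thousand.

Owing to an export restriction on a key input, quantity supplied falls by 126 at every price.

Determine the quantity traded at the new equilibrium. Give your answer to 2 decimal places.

613.00

Solve the original market: 1269 - 2p = 4p - 573, hence p = 307 and Q = 655.
The shock moves the curves to Qd = 1269 - 2p and Qs = 4p - 699.
Equate the new curves: 1269 - 2p = 4p - 699, giving 1968 = 6p, p = 328, Q = 613.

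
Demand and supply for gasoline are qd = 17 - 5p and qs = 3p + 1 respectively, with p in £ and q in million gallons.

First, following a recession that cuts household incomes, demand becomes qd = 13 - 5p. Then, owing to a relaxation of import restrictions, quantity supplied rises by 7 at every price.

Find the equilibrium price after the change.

Solve the original market: 17 - 5p = 3p + 1, hence p = 2 and q = 7.
After the shift, demand is qd = 13 - 5p and supply is qs = 3p + 8.
Clearing the new market: 13 - 5p = 3p + 8, so p = 0.625 and q = 9.875.

0.625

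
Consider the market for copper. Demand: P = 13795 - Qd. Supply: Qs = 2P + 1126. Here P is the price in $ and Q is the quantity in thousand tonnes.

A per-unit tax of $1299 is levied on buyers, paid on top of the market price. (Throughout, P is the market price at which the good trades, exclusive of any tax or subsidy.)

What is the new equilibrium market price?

Initially, 13795 - P = 2P + 1126, so 12669 = 3P and P = 4223, Q = 9572.
Since buyers pay the price plus the tax, the effective demand curve becomes Qd = 12496 - P.
New equilibrium: 12496 - P = 2P + 1126 ⇒ 11370 = 3P ⇒ P = 3790, Q = 8706.

3790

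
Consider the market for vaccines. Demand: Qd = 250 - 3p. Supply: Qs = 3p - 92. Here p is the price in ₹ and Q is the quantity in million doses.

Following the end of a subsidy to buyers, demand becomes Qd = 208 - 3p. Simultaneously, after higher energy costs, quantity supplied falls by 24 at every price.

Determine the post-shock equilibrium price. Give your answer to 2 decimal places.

Original equilibrium: 250 - 3p = 3p - 92 gives 342 = 6p, so p = 57 and Q = 79.
The new curves are Qd = 208 - 3p (demand) and Qs = 3p - 116 (supply).
Equate the new curves: 208 - 3p = 3p - 116, giving 324 = 6p, p = 54, Q = 46.

54.00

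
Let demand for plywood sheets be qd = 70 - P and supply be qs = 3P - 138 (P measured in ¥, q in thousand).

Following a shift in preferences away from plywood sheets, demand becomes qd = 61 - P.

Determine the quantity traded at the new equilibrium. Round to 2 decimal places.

11.25

Original equilibrium: 70 - P = 3P - 138 gives 208 = 4P, so P = 52 and q = 18.
The new curves are qd = 61 - P (demand) and qs = 3P - 138 (supply).
Clearing the new market: 61 - P = 3P - 138, so P = 49.75 and q = 11.25.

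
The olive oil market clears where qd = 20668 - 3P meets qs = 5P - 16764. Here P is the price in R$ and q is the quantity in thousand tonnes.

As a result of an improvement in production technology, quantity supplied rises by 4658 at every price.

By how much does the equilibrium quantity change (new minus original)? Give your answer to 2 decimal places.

+1746.75

Before the shock: 20668 - 3P = 5P - 16764 ⇒ 37432 = 8P ⇒ P = 4679, q = 6631.
After the shift, demand is qd = 20668 - 3P and supply is qs = 5P - 12106.
Clearing the new market: 20668 - 3P = 5P - 12106, so P = 4096.75 and q = 8377.75.
Δq = 8377.75 − 6631 = +1746.75.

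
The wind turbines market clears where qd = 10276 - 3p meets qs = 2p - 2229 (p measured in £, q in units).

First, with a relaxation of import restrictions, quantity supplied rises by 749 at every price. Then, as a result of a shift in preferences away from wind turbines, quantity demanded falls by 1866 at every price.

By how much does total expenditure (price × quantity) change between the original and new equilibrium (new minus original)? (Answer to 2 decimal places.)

-2037745.00

Before the shock: 10276 - 3p = 2p - 2229 ⇒ 12505 = 5p ⇒ p = 2501, q = 2773.
After the shift, demand is qd = 8410 - 3p and supply is qs = 2p - 1480.
New equilibrium: 8410 - 3p = 2p - 1480 ⇒ 9890 = 5p ⇒ p = 1978, q = 2476.
Expenditure moves from 2501×2773 = 6935273 to 1978×2476 = 4897528; change = -2037745.00.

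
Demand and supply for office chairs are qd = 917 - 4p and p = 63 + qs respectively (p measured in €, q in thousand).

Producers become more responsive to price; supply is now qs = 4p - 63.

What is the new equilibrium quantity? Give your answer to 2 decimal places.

427.00

Before the shock: 917 - 4p = p - 63 ⇒ 980 = 5p ⇒ p = 196, q = 133.
The shock moves the curves to qd = 917 - 4p and qs = 4p - 63.
Equate the new curves: 917 - 4p = 4p - 63, giving 980 = 8p, p = 122.5, q = 427.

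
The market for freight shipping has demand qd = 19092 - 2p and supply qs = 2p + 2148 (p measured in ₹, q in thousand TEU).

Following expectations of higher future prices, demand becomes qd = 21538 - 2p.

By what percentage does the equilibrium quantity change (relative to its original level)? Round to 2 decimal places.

+11.52

Initially, 19092 - 2p = 2p + 2148, so 16944 = 4p and p = 4236, q = 10620.
With the change applied: demand qd = 21538 - 2p, supply qs = 2p + 2148.
Setting them equal: 21538 - 2p = 2p + 2148 → 19390 = 4p, so p = 4847.5 and q = 11843.
%Δq = (11843 − 10620) / 10620 × 100 = +11.52%.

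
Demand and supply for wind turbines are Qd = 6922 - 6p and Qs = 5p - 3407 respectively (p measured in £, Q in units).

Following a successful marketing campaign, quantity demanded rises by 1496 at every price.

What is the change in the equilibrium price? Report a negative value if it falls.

Initially, 6922 - 6p = 5p - 3407, so 10329 = 11p and p = 939, Q = 1288.
The shock moves the curves to Qd = 8418 - 6p and Qs = 5p - 3407.
New equilibrium: 8418 - 6p = 5p - 3407 ⇒ 11825 = 11p ⇒ p = 1075, Q = 1968.
Δp = 1075 − 939 = +136.

+136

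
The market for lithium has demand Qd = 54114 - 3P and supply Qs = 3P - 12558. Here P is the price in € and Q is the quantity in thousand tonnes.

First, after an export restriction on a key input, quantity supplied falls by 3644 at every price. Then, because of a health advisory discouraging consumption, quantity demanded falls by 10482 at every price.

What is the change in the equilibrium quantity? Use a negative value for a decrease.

Original equilibrium: 54114 - 3P = 3P - 12558 gives 66672 = 6P, so P = 11112 and Q = 20778.
After the shift, demand is Qd = 43632 - 3P and supply is Qs = 3P - 16202.
Clearing the new market: 43632 - 3P = 3P - 16202, so P = 29917/3 ≈ 9972.3333 and Q = 13715.
ΔQ = 13715 − 20778 = -7063.

-7063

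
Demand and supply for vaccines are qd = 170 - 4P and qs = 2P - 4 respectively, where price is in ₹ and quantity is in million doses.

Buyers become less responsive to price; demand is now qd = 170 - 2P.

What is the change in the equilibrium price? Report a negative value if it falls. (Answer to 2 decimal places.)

Before the shock: 170 - 4P = 2P - 4 ⇒ 174 = 6P ⇒ P = 29, q = 54.
The shock moves the curves to qd = 170 - 2P and qs = 2P - 4.
New equilibrium: 170 - 2P = 2P - 4 ⇒ 174 = 4P ⇒ P = 43.5, q = 83.
ΔP = 43.5 − 29 = +14.50.

+14.50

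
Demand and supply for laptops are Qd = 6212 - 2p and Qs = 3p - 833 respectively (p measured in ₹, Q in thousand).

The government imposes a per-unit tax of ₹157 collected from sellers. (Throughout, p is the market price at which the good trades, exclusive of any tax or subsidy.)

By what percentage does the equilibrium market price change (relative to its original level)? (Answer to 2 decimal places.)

+6.69

Solve the original market: 6212 - 2p = 3p - 833, hence p = 1409 and Q = 3394.
Since sellers keep the price net of the tax, the effective supply curve becomes Qs = 3p - 1304.
Equate the new curves: 6212 - 2p = 3p - 1304, giving 7516 = 5p, p = 1503.2, Q = 3205.6.
%Δp = (1503.2 − 1409) / 1409 × 100 = +6.69%.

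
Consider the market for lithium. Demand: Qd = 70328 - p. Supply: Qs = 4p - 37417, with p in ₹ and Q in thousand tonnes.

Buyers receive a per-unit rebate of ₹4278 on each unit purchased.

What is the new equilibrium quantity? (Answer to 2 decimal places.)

Original equilibrium: 70328 - p = 4p - 37417 gives 107745 = 5p, so p = 21549 and Q = 48779.
Since buyers' out-of-pocket price is the market price minus the rebate, the effective demand curve becomes Qd = 74606 - p.
Equate the new curves: 74606 - p = 4p - 37417, giving 112023 = 5p, p = 22404.6, Q = 52201.4.

52201.40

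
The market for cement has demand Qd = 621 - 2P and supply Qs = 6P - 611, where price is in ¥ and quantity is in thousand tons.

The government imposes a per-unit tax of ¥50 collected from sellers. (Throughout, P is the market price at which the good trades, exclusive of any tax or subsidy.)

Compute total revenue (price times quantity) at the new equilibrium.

45577

Initially, 621 - 2P = 6P - 611, so 1232 = 8P and P = 154, Q = 313.
Since sellers keep the price net of the tax, the effective supply curve becomes Qs = 6P - 911.
Setting them equal: 621 - 2P = 6P - 911 → 1532 = 8P, so P = 191.5 and Q = 238.
New expenditure = 191.5 × 238 = 45577.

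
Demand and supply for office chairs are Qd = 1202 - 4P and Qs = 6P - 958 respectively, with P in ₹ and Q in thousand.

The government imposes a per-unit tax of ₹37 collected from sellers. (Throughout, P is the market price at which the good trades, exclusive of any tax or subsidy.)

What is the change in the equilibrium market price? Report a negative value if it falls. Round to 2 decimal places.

Before the shock: 1202 - 4P = 6P - 958 ⇒ 2160 = 10P ⇒ P = 216, Q = 338.
Since sellers keep the price net of the tax, the effective supply curve becomes Qs = 6P - 1180.
Equate the new curves: 1202 - 4P = 6P - 1180, giving 2382 = 10P, P = 238.2, Q = 249.2.
ΔP = 238.2 − 216 = +22.20.

+22.20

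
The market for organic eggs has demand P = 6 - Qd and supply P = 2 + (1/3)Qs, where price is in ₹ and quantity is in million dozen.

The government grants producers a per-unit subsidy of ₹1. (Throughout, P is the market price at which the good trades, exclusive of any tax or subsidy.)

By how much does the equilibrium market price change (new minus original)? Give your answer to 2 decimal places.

Initially, 6 - P = 3P - 6, so 12 = 4P and P = 3, Q = 3.
Since sellers receive the price plus the subsidy, the effective supply curve becomes Qs = 3P - 3.
Clearing the new market: 6 - P = 3P - 3, so P = 2.25 and Q = 3.75.
ΔP = 2.25 − 3 = -0.75.

-0.75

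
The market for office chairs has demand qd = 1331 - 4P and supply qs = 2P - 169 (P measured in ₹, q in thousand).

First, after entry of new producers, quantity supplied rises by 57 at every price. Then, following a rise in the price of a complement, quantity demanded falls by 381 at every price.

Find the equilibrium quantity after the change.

Original equilibrium: 1331 - 4P = 2P - 169 gives 1500 = 6P, so P = 250 and q = 331.
The shock moves the curves to qd = 950 - 4P and qs = 2P - 112.
Equate the new curves: 950 - 4P = 2P - 112, giving 1062 = 6P, P = 177, q = 242.

242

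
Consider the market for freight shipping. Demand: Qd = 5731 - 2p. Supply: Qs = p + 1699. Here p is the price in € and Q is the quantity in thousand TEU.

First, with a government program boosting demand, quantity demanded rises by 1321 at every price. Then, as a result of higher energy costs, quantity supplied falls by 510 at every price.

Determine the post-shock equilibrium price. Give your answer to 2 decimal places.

1954.33

Solve the original market: 5731 - 2p = p + 1699, hence p = 1344 and Q = 3043.
After the shift, demand is Qd = 7052 - 2p and supply is Qs = p + 1189.
Setting them equal: 7052 - 2p = p + 1189 → 5863 = 3p, so p = 5863/3 ≈ 1954.3333 and Q = 9430/3 ≈ 3143.3333.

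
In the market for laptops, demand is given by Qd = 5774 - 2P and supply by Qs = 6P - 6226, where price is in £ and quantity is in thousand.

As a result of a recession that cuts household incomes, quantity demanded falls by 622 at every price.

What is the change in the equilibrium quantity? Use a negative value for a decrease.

Original equilibrium: 5774 - 2P = 6P - 6226 gives 12000 = 8P, so P = 1500 and Q = 2774.
With the change applied: demand Qd = 5152 - 2P, supply Qs = 6P - 6226.
Clearing the new market: 5152 - 2P = 6P - 6226, so P = 1422.25 and Q = 2307.5.
ΔQ = 2307.5 − 2774 = -466.5.

-466.5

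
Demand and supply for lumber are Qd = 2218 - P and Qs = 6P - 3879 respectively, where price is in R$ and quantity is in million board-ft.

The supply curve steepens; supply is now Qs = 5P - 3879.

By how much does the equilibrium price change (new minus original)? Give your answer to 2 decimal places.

+145.17

Solve the original market: 2218 - P = 6P - 3879, hence P = 871 and Q = 1347.
The new curves are Qd = 2218 - P (demand) and Qs = 5P - 3879 (supply).
Clearing the new market: 2218 - P = 5P - 3879, so P = 6097/6 ≈ 1016.1667 and Q = 7211/6 ≈ 1201.8333.
ΔP = 1016.1667 − 871 = +145.17.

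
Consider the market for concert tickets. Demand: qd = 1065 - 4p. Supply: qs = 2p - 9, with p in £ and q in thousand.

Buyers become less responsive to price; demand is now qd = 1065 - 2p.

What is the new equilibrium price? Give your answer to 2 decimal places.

Original equilibrium: 1065 - 4p = 2p - 9 gives 1074 = 6p, so p = 179 and q = 349.
The shock moves the curves to qd = 1065 - 2p and qs = 2p - 9.
New equilibrium: 1065 - 2p = 2p - 9 ⇒ 1074 = 4p ⇒ p = 268.5, q = 528.

268.50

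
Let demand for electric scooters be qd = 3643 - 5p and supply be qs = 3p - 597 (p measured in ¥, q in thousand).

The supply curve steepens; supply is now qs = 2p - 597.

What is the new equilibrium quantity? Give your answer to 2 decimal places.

614.43

Before the shock: 3643 - 5p = 3p - 597 ⇒ 4240 = 8p ⇒ p = 530, q = 993.
The new curves are qd = 3643 - 5p (demand) and qs = 2p - 597 (supply).
Equate the new curves: 3643 - 5p = 2p - 597, giving 4240 = 7p, p = 4240/7 ≈ 605.7143, q = 4301/7 ≈ 614.4286.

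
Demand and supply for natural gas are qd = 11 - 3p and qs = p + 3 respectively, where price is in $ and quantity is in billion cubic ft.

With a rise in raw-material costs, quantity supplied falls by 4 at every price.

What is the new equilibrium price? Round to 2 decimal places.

3.00

Before the shock: 11 - 3p = p + 3 ⇒ 8 = 4p ⇒ p = 2, q = 5.
With the change applied: demand qd = 11 - 3p, supply qs = p - 1.
Equate the new curves: 11 - 3p = p - 1, giving 12 = 4p, p = 3, q = 2.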